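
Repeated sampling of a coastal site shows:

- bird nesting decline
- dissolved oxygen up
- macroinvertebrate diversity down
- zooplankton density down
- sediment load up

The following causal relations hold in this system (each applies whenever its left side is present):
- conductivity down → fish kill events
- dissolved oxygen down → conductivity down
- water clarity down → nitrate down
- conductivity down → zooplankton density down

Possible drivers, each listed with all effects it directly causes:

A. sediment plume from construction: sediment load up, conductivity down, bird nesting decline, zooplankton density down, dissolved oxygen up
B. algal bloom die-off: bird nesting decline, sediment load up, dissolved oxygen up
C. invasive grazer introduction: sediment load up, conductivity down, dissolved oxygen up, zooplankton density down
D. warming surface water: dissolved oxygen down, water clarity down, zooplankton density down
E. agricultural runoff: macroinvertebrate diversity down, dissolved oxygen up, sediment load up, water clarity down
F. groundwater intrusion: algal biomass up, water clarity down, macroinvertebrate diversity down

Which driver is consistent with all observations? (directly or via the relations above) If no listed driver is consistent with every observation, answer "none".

none

Testing each hypothesis:
(A) sediment plume from construction — does not account for macroinvertebrate diversity down
(B) algal bloom die-off — bird nesting decline ✓; dissolved oxygen up ✓; macroinvertebrate diversity down ✗; zooplankton density down ✗; sediment load up ✓
(C) invasive grazer introduction — does not account for bird nesting decline, macroinvertebrate diversity down
(D) warming surface water — bird nesting decline ✗; dissolved oxygen up ✗; macroinvertebrate diversity down ✗; zooplankton density down ✓; sediment load up ✗
(E) agricultural runoff — bird nesting decline ✗; dissolved oxygen up ✓; macroinvertebrate diversity down ✓; zooplankton density down ✗; sediment load up ✓
(F) groundwater intrusion — bird nesting decline ✗; dissolved oxygen up ✗; macroinvertebrate diversity down ✓; zooplankton density down ✗; sediment load up ✗
None of the listed candidates fits everything.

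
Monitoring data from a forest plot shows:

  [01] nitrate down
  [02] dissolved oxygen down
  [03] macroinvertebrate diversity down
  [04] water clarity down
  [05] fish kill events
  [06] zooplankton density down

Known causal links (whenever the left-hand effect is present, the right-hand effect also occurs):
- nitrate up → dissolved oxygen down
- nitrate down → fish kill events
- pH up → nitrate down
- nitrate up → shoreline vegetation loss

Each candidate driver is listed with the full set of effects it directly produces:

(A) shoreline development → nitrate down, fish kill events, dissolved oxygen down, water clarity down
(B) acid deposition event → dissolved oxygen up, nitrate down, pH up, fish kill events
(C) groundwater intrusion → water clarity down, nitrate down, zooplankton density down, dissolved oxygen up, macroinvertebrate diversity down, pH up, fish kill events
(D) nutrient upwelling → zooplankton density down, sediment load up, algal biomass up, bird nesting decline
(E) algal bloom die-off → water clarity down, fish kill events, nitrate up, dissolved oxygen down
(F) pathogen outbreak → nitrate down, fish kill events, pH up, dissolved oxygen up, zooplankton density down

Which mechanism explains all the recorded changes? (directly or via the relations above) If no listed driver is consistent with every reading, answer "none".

none

Testing each hypothesis:
(A) shoreline development — nitrate down +; dissolved oxygen down +; macroinvertebrate diversity down -; water clarity down +; fish kill events +; zooplankton density down -
(B) acid deposition event — fails on dissolved oxygen down, macroinvertebrate diversity down, water clarity down, zooplankton density down (predicts dissolved oxygen up, not dissolved oxygen down)
(C) groundwater intrusion — nitrate down +; dissolved oxygen down -; macroinvertebrate diversity down +; water clarity down +; fish kill events +; zooplankton density down +
(D) nutrient upwelling — does not account for nitrate down, dissolved oxygen down, macroinvertebrate diversity down, water clarity down, fish kill events
(E) algal bloom die-off — fails on nitrate down, macroinvertebrate diversity down, zooplankton density down (predicts nitrate up, not nitrate down)
(F) pathogen outbreak — nitrate down +; dissolved oxygen down -; macroinvertebrate diversity down -; water clarity down -; fish kill events +; zooplankton density down +
Every candidate fails on at least one observation.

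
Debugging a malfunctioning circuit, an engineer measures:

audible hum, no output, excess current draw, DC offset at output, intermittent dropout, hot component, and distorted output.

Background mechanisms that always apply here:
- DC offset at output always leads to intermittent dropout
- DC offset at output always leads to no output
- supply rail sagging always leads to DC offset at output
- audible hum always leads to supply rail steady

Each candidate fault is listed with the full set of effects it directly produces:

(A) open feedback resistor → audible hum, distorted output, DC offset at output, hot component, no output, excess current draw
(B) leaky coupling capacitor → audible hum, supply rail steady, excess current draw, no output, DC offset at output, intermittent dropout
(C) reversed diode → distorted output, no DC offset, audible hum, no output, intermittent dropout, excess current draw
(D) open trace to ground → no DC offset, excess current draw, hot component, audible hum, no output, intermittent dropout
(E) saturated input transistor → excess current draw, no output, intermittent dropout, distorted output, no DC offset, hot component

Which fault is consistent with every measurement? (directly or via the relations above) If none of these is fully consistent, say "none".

A

Checking each candidate against the observations:
(A) open feedback resistor — accounts for every observation (intermittent dropout via DC offset at output → intermittent dropout)
(B) leaky coupling capacitor — does not account for hot component, distorted output
(C) reversed diode — audible hum match; no output match; excess current draw match; DC offset at output miss; intermittent dropout match; hot component miss; distorted output match
(D) open trace to ground — audible hum match; no output match; excess current draw match; DC offset at output miss; intermittent dropout match; hot component match; distorted output miss
(E) saturated input transistor — fails on audible hum, DC offset at output (predicts no DC offset, not DC offset at output)
(A) alone accounts for all the evidence.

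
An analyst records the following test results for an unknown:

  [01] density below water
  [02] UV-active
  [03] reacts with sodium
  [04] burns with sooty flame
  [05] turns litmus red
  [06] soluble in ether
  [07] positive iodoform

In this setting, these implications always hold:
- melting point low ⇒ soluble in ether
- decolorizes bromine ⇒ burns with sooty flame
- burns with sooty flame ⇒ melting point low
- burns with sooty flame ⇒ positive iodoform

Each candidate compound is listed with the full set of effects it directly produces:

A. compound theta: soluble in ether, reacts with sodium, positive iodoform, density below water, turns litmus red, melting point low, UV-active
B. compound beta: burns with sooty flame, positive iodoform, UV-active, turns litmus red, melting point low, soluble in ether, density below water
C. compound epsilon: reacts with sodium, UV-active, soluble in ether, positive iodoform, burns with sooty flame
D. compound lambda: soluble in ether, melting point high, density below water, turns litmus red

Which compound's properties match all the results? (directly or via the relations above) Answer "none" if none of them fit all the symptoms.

Per-candidate check:
(A) compound theta — density below water match; UV-active match; reacts with sodium match; burns with sooty flame miss; turns litmus red match; soluble in ether match; positive iodoform match
(B) compound beta — density below water match; UV-active match; reacts with sodium miss; burns with sooty flame match; turns litmus red match; soluble in ether match; positive iodoform match
(C) compound epsilon — density below water miss; UV-active match; reacts with sodium match; burns with sooty flame match; turns litmus red miss; soluble in ether match; positive iodoform match
(D) compound lambda — density below water match; UV-active miss; reacts with sodium miss; burns with sooty flame miss; turns litmus red match; soluble in ether match; positive iodoform miss
None of the listed candidates fits everything.

none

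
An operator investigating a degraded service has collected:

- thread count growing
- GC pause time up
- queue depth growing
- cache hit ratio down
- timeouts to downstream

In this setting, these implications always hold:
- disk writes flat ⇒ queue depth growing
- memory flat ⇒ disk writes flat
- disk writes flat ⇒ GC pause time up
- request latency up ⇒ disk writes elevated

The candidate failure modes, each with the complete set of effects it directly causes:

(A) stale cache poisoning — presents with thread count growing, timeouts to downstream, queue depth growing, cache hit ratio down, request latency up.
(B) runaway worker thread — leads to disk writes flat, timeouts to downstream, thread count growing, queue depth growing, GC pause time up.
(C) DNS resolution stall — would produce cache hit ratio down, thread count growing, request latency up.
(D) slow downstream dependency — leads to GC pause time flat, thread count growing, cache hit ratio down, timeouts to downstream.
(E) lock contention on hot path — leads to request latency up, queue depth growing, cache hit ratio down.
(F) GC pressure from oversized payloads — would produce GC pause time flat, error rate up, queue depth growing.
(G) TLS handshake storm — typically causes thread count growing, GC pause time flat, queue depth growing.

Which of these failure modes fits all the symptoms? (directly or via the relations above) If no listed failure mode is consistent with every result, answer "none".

For each candidate, compare predicted effects to what was observed:
(A) stale cache poisoning — thread count growing +; GC pause time up -; queue depth growing +; cache hit ratio down +; timeouts to downstream +
(B) runaway worker thread — thread count growing +; GC pause time up +; queue depth growing +; cache hit ratio down -; timeouts to downstream +
(C) DNS resolution stall — thread count growing +; GC pause time up -; queue depth growing -; cache hit ratio down +; timeouts to downstream -
(D) slow downstream dependency — fails on GC pause time up, queue depth growing (predicts GC pause time flat, not GC pause time up)
(E) lock contention on hot path — does not account for thread count growing, GC pause time up, timeouts to downstream
(F) GC pressure from oversized payloads — fails on thread count growing, GC pause time up, cache hit ratio down, timeouts to downstream (predicts GC pause time flat, not GC pause time up)
(G) TLS handshake storm — thread count growing +; GC pause time up -; queue depth growing +; cache hit ratio down -; timeouts to downstream -
Every candidate fails on at least one observation.

none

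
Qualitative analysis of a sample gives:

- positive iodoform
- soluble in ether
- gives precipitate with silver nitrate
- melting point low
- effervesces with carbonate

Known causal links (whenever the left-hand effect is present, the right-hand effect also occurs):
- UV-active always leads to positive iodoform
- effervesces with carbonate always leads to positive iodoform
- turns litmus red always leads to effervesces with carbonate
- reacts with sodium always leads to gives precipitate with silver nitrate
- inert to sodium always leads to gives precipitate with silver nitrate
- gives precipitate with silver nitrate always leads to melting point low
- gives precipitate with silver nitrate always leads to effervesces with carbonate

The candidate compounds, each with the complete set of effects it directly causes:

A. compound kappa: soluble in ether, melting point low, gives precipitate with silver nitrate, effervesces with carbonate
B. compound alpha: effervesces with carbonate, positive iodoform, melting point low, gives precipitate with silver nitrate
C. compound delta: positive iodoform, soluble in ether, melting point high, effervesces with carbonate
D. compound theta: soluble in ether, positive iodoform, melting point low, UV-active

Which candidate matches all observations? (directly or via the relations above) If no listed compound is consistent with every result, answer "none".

Checking each candidate against the observations:
(A) compound kappa — accounts for every observation (positive iodoform by effervesces with carbonate → positive iodoform)
(B) compound alpha — positive iodoform match; soluble in ether miss; gives precipitate with silver nitrate match; melting point low match; effervesces with carbonate match
(C) compound delta — positive iodoform match; soluble in ether match; gives precipitate with silver nitrate miss; melting point low miss; effervesces with carbonate match
(D) compound theta — does not account for gives precipitate with silver nitrate, effervesces with carbonate
Only (A) is consistent with every observation.

A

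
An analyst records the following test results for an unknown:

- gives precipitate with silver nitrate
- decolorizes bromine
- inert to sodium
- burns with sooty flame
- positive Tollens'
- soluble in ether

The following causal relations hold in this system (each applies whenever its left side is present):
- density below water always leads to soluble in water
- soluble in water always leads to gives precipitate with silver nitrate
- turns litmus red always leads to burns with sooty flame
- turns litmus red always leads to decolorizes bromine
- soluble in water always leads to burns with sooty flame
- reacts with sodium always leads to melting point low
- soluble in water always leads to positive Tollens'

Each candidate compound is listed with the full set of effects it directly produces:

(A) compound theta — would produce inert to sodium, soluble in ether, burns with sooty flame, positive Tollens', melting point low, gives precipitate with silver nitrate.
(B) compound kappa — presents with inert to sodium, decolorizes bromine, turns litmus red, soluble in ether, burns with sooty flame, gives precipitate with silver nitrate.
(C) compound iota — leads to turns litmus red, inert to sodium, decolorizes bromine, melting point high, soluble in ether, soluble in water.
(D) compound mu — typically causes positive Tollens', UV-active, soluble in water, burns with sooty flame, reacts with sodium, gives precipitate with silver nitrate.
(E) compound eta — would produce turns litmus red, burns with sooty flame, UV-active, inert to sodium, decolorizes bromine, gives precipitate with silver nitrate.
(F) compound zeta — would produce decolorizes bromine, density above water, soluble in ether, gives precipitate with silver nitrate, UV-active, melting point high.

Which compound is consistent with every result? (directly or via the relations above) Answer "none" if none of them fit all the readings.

Testing each hypothesis:
(A) compound theta — gives precipitate with silver nitrate ✓; decolorizes bromine ✗; inert to sodium ✓; burns with sooty flame ✓; positive Tollens' ✓; soluble in ether ✓
(B) compound kappa — gives precipitate with silver nitrate ✓; decolorizes bromine ✓; inert to sodium ✓; burns with sooty flame ✓; positive Tollens' ✗; soluble in ether ✓
(C) compound iota — gives precipitate with silver nitrate ✓ (via soluble in water → gives precipitate with silver nitrate); decolorizes bromine ✓; inert to sodium ✓; burns with sooty flame ✓ (via soluble in water → burns with sooty flame); positive Tollens' ✓ (via soluble in water → positive Tollens'); soluble in ether ✓
(D) compound mu — fails on decolorizes bromine, inert to sodium, soluble in ether (predicts reacts with sodium, not inert to sodium)
(E) compound eta — does not account for positive Tollens', soluble in ether
(F) compound zeta — gives precipitate with silver nitrate ✓; decolorizes bromine ✓; inert to sodium ✗; burns with sooty flame ✗; positive Tollens' ✗; soluble in ether ✓
(C) is the only candidate with no mismatches.

C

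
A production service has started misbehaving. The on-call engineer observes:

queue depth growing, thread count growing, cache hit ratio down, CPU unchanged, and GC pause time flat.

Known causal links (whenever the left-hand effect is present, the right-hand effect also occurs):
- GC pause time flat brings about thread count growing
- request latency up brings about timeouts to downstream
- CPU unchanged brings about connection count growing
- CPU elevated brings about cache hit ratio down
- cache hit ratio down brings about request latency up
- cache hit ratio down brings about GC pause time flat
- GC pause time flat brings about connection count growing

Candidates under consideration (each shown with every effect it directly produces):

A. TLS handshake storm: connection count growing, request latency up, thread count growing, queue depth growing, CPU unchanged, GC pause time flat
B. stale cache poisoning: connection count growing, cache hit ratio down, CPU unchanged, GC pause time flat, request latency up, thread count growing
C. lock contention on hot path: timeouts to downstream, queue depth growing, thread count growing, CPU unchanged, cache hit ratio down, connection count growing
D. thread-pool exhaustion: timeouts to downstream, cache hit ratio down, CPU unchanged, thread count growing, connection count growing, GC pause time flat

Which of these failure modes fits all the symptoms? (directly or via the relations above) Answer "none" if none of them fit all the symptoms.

Testing each hypothesis:
(A) TLS handshake storm — queue depth growing +; thread count growing +; cache hit ratio down -; CPU unchanged +; GC pause time flat +
(B) stale cache poisoning — queue depth growing -; thread count growing +; cache hit ratio down +; CPU unchanged +; GC pause time flat +
(C) lock contention on hot path — accounts for every observation (GC pause time flat by cache hit ratio down → GC pause time flat)
(D) thread-pool exhaustion — queue depth growing -; thread count growing +; cache hit ratio down +; CPU unchanged +; GC pause time flat +
(C) alone accounts for all the evidence.

C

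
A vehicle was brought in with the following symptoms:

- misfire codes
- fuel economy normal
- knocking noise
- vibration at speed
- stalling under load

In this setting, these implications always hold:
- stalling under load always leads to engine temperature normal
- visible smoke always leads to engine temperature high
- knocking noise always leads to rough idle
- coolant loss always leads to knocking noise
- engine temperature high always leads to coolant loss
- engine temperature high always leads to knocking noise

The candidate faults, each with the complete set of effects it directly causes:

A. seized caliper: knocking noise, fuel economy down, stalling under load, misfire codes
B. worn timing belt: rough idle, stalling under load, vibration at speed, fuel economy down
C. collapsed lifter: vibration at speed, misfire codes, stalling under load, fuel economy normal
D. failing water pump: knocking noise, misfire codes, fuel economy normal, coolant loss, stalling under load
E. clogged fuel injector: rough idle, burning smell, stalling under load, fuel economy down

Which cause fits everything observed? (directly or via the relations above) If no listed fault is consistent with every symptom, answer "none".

none

Testing each hypothesis:
(A) seized caliper — fails on fuel economy normal, vibration at speed (predicts fuel economy down, not fuel economy normal)
(B) worn timing belt — misfire codes NO; fuel economy normal NO; knocking noise NO; vibration at speed yes; stalling under load yes
(C) collapsed lifter — does not account for knocking noise
(D) failing water pump — does not account for vibration at speed
(E) clogged fuel injector — fails on misfire codes, fuel economy normal, knocking noise, vibration at speed (predicts fuel economy down, not fuel economy normal)
No candidate is consistent with all observations.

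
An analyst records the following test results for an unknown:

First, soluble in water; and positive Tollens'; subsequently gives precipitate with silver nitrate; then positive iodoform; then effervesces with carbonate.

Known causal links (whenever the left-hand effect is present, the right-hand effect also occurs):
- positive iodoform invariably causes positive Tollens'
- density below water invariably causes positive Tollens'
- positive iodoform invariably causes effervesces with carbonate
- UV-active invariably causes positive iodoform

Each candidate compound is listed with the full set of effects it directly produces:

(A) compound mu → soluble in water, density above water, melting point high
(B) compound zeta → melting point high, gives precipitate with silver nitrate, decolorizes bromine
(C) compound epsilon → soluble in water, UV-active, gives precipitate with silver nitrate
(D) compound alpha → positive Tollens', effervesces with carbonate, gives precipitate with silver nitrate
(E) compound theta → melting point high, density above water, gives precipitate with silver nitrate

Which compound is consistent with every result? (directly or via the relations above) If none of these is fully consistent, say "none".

Checking each candidate against the observations:
(A) compound mu — soluble in water ✓; positive Tollens' ✗; gives precipitate with silver nitrate ✗; positive iodoform ✗; effervesces with carbonate ✗
(B) compound zeta — soluble in water ✗; positive Tollens' ✗; gives precipitate with silver nitrate ✓; positive iodoform ✗; effervesces with carbonate ✗
(C) compound epsilon — accounts for every observation (positive Tollens' through UV-active → positive iodoform → positive Tollens')
(D) compound alpha — does not account for soluble in water, positive iodoform
(E) compound theta — soluble in water ✗; positive Tollens' ✗; gives precipitate with silver nitrate ✓; positive iodoform ✗; effervesces with carbonate ✗
(C) alone accounts for all the evidence.

C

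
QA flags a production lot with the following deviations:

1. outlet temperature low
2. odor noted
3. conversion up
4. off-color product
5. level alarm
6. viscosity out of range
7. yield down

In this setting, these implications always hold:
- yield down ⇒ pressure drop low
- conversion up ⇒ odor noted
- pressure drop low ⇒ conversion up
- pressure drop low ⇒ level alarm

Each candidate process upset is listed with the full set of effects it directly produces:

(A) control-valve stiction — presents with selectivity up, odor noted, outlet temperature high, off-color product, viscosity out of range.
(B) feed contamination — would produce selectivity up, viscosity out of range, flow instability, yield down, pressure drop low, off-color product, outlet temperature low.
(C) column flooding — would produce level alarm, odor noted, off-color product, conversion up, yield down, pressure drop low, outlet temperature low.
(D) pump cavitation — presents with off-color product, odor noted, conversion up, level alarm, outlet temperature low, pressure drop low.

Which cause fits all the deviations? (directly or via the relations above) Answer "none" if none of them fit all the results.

Checking each candidate against the observations:
(A) control-valve stiction — fails on outlet temperature low, conversion up, level alarm, yield down (predicts outlet temperature high, not outlet temperature low)
(B) feed contamination — outlet temperature low match; odor noted match (via pressure drop low → conversion up → odor noted); conversion up match (via pressure drop low → conversion up); off-color product match; level alarm match (via pressure drop low → level alarm); viscosity out of range match; yield down match
(C) column flooding — does not account for viscosity out of range
(D) pump cavitation — does not account for viscosity out of range, yield down
(B) is the only candidate with no mismatches.

B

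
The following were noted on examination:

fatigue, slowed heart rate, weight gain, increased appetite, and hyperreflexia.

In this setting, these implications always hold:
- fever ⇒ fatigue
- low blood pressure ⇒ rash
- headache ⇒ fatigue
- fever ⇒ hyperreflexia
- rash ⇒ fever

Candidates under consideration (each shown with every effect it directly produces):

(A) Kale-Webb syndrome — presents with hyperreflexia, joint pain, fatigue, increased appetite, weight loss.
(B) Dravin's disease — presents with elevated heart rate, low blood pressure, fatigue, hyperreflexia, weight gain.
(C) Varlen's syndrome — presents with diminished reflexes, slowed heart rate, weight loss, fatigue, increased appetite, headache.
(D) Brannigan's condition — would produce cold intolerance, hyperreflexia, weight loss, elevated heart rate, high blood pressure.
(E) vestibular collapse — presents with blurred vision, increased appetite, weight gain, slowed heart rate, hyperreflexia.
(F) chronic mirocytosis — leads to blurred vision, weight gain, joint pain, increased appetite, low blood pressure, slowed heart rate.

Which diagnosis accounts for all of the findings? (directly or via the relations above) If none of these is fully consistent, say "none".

For each candidate, compare predicted effects to what was observed:
(A) Kale-Webb syndrome — fails on slowed heart rate, weight gain (predicts weight loss, not weight gain)
(B) Dravin's disease — fatigue yes; slowed heart rate NO; weight gain yes; increased appetite NO; hyperreflexia yes
(C) Varlen's syndrome — fatigue yes; slowed heart rate yes; weight gain NO; increased appetite yes; hyperreflexia NO
(D) Brannigan's condition — fails on fatigue, slowed heart rate, weight gain, increased appetite (predicts elevated heart rate, not slowed heart rate; predicts weight loss, not weight gain)
(E) vestibular collapse — does not account for fatigue
(F) chronic mirocytosis — fatigue yes (through low blood pressure → rash → fever → fatigue); slowed heart rate yes; weight gain yes; increased appetite yes; hyperreflexia yes (through low blood pressure → rash → fever → hyperreflexia)
(F) is the only candidate with no mismatches.

F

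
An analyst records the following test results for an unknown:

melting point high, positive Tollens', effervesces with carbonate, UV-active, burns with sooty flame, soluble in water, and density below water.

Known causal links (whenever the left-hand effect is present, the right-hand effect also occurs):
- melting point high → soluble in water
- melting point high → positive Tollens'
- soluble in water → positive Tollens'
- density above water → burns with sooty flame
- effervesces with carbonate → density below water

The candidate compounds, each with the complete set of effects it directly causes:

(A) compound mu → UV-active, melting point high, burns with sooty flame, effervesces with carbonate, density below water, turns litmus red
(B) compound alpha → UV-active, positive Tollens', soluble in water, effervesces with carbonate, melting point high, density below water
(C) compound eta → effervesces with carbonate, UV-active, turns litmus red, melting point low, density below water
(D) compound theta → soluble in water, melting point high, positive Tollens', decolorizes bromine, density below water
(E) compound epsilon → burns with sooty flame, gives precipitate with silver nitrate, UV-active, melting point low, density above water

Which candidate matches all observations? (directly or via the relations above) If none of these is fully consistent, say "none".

Checking each candidate against the observations:
(A) compound mu — accounts for every observation (positive Tollens' through melting point high → positive Tollens')
(B) compound alpha — melting point high ✓; positive Tollens' ✓; effervesces with carbonate ✓; UV-active ✓; burns with sooty flame ✗; soluble in water ✓; density below water ✓
(C) compound eta — melting point high ✗; positive Tollens' ✗; effervesces with carbonate ✓; UV-active ✓; burns with sooty flame ✗; soluble in water ✗; density below water ✓
(D) compound theta — melting point high ✓; positive Tollens' ✓; effervesces with carbonate ✗; UV-active ✗; burns with sooty flame ✗; soluble in water ✓; density below water ✓
(E) compound epsilon — melting point high ✗; positive Tollens' ✗; effervesces with carbonate ✗; UV-active ✓; burns with sooty flame ✓; soluble in water ✗; density below water ✗
(A) is the only candidate with no mismatches.

A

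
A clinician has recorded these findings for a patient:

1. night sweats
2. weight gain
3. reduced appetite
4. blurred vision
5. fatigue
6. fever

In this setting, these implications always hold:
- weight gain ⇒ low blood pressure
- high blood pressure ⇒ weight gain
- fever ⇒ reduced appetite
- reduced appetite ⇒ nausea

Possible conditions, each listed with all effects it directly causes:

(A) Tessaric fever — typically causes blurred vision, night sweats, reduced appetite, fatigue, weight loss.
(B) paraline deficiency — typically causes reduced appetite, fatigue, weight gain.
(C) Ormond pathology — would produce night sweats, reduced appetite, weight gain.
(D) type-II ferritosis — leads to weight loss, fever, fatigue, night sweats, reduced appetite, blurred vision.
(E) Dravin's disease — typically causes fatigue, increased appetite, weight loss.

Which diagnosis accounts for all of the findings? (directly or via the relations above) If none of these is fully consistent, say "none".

none

Testing each hypothesis:
(A) Tessaric fever — night sweats ✓; weight gain ✗; reduced appetite ✓; blurred vision ✓; fatigue ✓; fever ✗
(B) paraline deficiency — night sweats ✗; weight gain ✓; reduced appetite ✓; blurred vision ✗; fatigue ✓; fever ✗
(C) Ormond pathology — night sweats ✓; weight gain ✓; reduced appetite ✓; blurred vision ✗; fatigue ✗; fever ✗
(D) type-II ferritosis — fails on weight gain (predicts weight loss, not weight gain)
(E) Dravin's disease — night sweats ✗; weight gain ✗; reduced appetite ✗; blurred vision ✗; fatigue ✓; fever ✗
None of the listed candidates fits everything.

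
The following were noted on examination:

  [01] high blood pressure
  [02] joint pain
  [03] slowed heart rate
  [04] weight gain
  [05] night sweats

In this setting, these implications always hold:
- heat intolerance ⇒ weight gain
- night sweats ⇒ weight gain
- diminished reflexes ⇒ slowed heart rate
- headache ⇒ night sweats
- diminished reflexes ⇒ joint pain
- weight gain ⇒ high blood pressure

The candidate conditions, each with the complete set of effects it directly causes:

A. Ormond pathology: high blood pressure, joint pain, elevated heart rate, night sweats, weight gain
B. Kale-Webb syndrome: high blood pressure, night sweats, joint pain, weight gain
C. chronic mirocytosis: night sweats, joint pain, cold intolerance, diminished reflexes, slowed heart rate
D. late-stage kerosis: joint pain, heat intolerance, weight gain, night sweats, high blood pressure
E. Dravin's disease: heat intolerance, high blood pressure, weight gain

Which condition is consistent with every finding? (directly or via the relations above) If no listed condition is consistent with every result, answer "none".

Testing each hypothesis:
(A) Ormond pathology — fails on slowed heart rate (predicts elevated heart rate, not slowed heart rate)
(B) Kale-Webb syndrome — high blood pressure match; joint pain match; slowed heart rate miss; weight gain match; night sweats match
(C) chronic mirocytosis — accounts for every observation (high blood pressure by night sweats → weight gain → high blood pressure)
(D) late-stage kerosis — does not account for slowed heart rate
(E) Dravin's disease — does not account for joint pain, slowed heart rate, night sweats
(C) is the only candidate with no mismatches.

C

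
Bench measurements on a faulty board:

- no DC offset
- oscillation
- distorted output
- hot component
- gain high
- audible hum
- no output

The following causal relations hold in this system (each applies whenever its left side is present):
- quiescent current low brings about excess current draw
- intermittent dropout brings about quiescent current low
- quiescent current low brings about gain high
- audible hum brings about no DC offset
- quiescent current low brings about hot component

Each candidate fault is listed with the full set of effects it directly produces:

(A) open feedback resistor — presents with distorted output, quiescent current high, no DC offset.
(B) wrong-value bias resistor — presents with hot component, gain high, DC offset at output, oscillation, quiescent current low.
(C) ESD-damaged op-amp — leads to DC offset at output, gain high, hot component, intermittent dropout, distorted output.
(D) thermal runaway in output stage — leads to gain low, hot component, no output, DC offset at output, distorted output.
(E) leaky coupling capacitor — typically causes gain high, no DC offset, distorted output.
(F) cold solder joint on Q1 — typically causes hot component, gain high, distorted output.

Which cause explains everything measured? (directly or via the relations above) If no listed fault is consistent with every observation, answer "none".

Per-candidate check:
(A) open feedback resistor — no DC offset +; oscillation -; distorted output +; hot component -; gain high -; audible hum -; no output -
(B) wrong-value bias resistor — no DC offset -; oscillation +; distorted output -; hot component +; gain high +; audible hum -; no output -
(C) ESD-damaged op-amp — no DC offset -; oscillation -; distorted output +; hot component +; gain high +; audible hum -; no output -
(D) thermal runaway in output stage — no DC offset -; oscillation -; distorted output +; hot component +; gain high -; audible hum -; no output +
(E) leaky coupling capacitor — no DC offset +; oscillation -; distorted output +; hot component -; gain high +; audible hum -; no output -
(F) cold solder joint on Q1 — no DC offset -; oscillation -; distorted output +; hot component +; gain high +; audible hum -; no output -
No candidate is consistent with all observations.

none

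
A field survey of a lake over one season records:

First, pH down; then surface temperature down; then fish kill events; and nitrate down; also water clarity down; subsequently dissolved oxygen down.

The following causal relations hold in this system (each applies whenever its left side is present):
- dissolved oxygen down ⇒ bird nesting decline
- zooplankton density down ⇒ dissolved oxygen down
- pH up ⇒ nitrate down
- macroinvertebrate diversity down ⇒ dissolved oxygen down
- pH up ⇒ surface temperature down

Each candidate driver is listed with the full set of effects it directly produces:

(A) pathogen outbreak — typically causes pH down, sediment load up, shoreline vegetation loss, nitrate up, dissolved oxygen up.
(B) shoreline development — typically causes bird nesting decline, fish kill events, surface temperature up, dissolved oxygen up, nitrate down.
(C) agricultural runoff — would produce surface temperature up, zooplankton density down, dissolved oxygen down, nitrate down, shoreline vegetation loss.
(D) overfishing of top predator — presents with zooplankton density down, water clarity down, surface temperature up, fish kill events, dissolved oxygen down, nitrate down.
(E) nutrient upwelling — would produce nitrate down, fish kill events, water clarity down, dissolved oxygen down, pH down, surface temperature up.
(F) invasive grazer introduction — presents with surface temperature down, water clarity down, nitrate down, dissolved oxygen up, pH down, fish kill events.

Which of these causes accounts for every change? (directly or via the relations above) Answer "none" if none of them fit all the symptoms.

none

For each candidate, compare predicted effects to what was observed:
(A) pathogen outbreak — pH down ✓; surface temperature down ✗; fish kill events ✗; nitrate down ✗; water clarity down ✗; dissolved oxygen down ✗
(B) shoreline development — fails on pH down, surface temperature down, water clarity down, dissolved oxygen down (predicts surface temperature up, not surface temperature down; predicts dissolved oxygen up, not dissolved oxygen down)
(C) agricultural runoff — pH down ✗; surface temperature down ✗; fish kill events ✗; nitrate down ✓; water clarity down ✗; dissolved oxygen down ✓
(D) overfishing of top predator — pH down ✗; surface temperature down ✗; fish kill events ✓; nitrate down ✓; water clarity down ✓; dissolved oxygen down ✓
(E) nutrient upwelling — pH down ✓; surface temperature down ✗; fish kill events ✓; nitrate down ✓; water clarity down ✓; dissolved oxygen down ✓
(F) invasive grazer introduction — fails on dissolved oxygen down (predicts dissolved oxygen up, not dissolved oxygen down)
None of the listed candidates fits everything.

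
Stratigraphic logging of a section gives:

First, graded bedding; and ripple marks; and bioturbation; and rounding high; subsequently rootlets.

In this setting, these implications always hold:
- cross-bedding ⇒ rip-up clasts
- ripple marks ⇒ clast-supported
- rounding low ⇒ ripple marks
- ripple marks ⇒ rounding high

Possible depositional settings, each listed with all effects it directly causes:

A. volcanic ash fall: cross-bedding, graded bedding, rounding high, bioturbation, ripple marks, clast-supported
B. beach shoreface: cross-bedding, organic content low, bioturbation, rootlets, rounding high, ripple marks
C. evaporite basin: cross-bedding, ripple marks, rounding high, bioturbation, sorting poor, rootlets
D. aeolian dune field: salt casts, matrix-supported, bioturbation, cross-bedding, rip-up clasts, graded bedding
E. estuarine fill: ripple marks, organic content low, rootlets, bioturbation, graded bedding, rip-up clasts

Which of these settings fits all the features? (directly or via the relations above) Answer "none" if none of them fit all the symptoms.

E

For each candidate, compare predicted effects to what was observed:
(A) volcanic ash fall — does not account for rootlets
(B) beach shoreface — does not account for graded bedding
(C) evaporite basin — graded bedding ✗; ripple marks ✓; bioturbation ✓; rounding high ✓; rootlets ✓
(D) aeolian dune field — does not account for ripple marks, rounding high, rootlets
(E) estuarine fill — graded bedding ✓; ripple marks ✓; bioturbation ✓; rounding high ✓ (by ripple marks → rounding high); rootlets ✓
Only (E) is consistent with every observation.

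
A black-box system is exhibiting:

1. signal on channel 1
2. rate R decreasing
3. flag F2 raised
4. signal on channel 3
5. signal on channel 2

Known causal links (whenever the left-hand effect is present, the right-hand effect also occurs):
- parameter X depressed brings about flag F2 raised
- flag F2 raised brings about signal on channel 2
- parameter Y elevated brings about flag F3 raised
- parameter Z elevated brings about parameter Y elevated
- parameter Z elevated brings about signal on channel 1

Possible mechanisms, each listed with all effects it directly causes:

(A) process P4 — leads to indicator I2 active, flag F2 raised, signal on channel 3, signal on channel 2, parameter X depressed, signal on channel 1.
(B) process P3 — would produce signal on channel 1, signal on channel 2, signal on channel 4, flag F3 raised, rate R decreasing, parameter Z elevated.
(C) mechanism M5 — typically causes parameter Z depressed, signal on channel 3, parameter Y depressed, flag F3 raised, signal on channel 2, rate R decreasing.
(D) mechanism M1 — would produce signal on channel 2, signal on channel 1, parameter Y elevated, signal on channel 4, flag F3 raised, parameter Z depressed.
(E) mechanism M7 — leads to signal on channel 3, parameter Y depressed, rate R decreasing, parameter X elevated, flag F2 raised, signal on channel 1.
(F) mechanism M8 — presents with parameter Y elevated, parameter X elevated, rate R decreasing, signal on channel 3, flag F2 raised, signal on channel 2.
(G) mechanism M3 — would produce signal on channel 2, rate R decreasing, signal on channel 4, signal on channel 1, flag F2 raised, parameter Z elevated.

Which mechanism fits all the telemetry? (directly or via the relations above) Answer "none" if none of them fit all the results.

For each candidate, compare predicted effects to what was observed:
(A) process P4 — signal on channel 1 +; rate R decreasing -; flag F2 raised +; signal on channel 3 +; signal on channel 2 +
(B) process P3 — does not account for flag F2 raised, signal on channel 3
(C) mechanism M5 — signal on channel 1 -; rate R decreasing +; flag F2 raised -; signal on channel 3 +; signal on channel 2 +
(D) mechanism M1 — signal on channel 1 +; rate R decreasing -; flag F2 raised -; signal on channel 3 -; signal on channel 2 +
(E) mechanism M7 — accounts for every observation (signal on channel 2 by flag F2 raised → signal on channel 2)
(F) mechanism M8 — signal on channel 1 -; rate R decreasing +; flag F2 raised +; signal on channel 3 +; signal on channel 2 +
(G) mechanism M3 — signal on channel 1 +; rate R decreasing +; flag F2 raised +; signal on channel 3 -; signal on channel 2 +
Only (E) is consistent with every observation.

E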